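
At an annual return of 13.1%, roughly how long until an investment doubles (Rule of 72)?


Formula: Years ≈ 72 / r
Substituting: Years ≈ 72 / 13.1
Years ≈ 5.5

5.5 years


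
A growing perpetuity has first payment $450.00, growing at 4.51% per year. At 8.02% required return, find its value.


Formula: PV = C / (r - g)
Spread: r - g = 0.0802 - 0.0451 = 0.0351
Substituting: PV = $450.00 / 0.0351
PV = $12,820.51

$12,820.51


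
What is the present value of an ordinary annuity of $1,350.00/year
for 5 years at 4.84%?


Formula: PV = PMT * (1 - (1+r)^(-n)) / r
Discount factor: (1 + 0.0484)^(-5) = 0.789523
Bracket: 1 - 0.789523 = 0.210477
PV = $1,350.00 * 0.210477 / 0.0484 = $5,870.74

$5,870.74


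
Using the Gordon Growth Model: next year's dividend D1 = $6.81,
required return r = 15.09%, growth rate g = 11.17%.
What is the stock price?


Formula: P = D1 / (r - g)
Spread: r - g = 0.1509 - 0.1117 = 0.0392
Substituting: P = $6.81 / 0.0392
P = $173.72

$173.72


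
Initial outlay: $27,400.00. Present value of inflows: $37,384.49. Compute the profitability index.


Formula: PI = PV(cash flows) / initial investment
Substituting: PI = $37,384.49 / $27,400.00
PI = 1.3644

1.3644


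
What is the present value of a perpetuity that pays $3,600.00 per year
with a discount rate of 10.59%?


Formula: PV = C / r
Substituting: PV = $3,600.00 / 0.1059
PV = $33,994.33

$33,994.33


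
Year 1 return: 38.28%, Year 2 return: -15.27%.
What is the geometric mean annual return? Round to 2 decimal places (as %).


Formula: Geometric mean = ((1+r1)*(1+r2))^(1/2) - 1
Product: (1 + 0.3828) * (1 + -0.1527) = 1.3828 * 0.8473 = 1.171646
Square root: 1.171646^0.5 = 1.082426
Geometric mean = 1.082426 - 1 = 0.082426
As percentage: 8.24%

8.24%


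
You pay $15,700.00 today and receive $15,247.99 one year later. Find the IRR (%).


Formula: IRR = C1/C0 - 1
Substituting: IRR = $15,247.99 / $15,700.00 - 1
Ratio: 0.97121 - 1 = -0.02879
IRR = -2.879%

-2.879%


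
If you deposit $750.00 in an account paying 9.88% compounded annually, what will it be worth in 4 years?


Formula: FV = P * (1 + r)^n
Substituting: FV = $750.00 * (1 + 0.0988)^4
Growth factor: (1.0988)^4 = 1.457722
FV = $750.00 * 1.457722 = $1,093.29

$1,093.29


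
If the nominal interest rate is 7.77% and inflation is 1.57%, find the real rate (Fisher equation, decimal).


Formula: (1 + r_real) = (1 + r_nom) / (1 + inflation)
Substituting: (1 + r_real) = 1.0777 / 1.0157
(1 + r_real) = 1.061042
r_real = 1.061042 - 1 = 0.061042

0.061042


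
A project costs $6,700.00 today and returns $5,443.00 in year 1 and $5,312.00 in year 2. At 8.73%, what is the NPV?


Formula: NPV = C0 + C1/(1+r) + C2/(1+r)^2
Discount C1: $5,443.00 / (1 + 0.0873) = $5,005.98
Discount C2: $5,312.00 / (1 + 0.0873)^2 = $4,493.24
NPV = -$6,700.00 + $5,005.98 + $4,493.24 = $2,799.21

$2,799.21


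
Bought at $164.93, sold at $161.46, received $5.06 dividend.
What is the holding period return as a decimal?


Formula: HPR = (P1 - P0 + D) / P0
Gain: $161.46 - $164.93 + $5.06 = $1.59
HPR = $1.59 / $164.93 = 0.0096

0.0096


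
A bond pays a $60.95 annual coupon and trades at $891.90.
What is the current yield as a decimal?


Formula: Current yield = annual coupon / price
Substituting: CY = $60.95 / $891.90
CY = 0.068337

0.068337


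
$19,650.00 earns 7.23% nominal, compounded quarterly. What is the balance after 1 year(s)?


Formula: FV = P * (1 + r/m)^(m*t)
Period rate: r/m = 0.0723 / 4 = 0.018075
Total periods: m*t = 4 * 1 = 4
Growth factor: (1 + 0.018075)^4 = 1.074284
FV = $19,650.00 * 1.074284 = $21,109.68

$21,109.68


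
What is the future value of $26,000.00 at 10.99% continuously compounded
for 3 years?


Formula: FV = P * e^(r*t)
Exponent: r*t = 0.1099 * 3 = 0.3297
e^(0.3297) = 1.390551
FV = $26,000.00 * 1.390551 = $36,154.32

$36,154.32


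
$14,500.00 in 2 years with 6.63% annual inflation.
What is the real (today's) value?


Formula: Real value = nominal / (1 + inflation)^years
Price level: (1 + 0.0663)^2 = 1.136996
Real value = $14,500.00 / 1.136996 = $12,752.91

$12,752.91


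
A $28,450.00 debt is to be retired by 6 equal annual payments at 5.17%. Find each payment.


Formula: PMT = PV * r / (1 - (1+r)^(-n))
Denominator: 1 - (1 + 0.0517)^(-6) = 0.260993
Numerator: $28,450.00 * 0.0517 = 1470.865
PMT = 1470.865 / 0.260993 = $5,635.66

$5,635.66


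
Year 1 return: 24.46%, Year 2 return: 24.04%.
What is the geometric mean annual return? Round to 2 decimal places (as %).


Formula: Geometric mean = ((1+r1)*(1+r2))^(1/2) - 1
Product: (1 + 0.2446) * (1 + 0.2404) = 1.2446 * 1.2404 = 1.543802
Square root: 1.543802^0.5 = 1.242498
Geometric mean = 1.242498 - 1 = 0.242498
As percentage: 24.25%

24.25%


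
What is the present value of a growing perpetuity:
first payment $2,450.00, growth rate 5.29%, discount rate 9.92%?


Formula: PV = C / (r - g)
Spread: r - g = 0.0992 - 0.0529 = 0.0463
Substituting: PV = $2,450.00 / 0.0463
PV = $52,915.77

$52,915.77


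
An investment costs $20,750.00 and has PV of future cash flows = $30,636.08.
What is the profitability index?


Formula: PI = PV(cash flows) / initial investment
Substituting: PI = $30,636.08 / $20,750.00
PI = 1.4764

1.4764


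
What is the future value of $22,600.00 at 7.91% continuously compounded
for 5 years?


Formula: FV = P * e^(r*t)
Exponent: r*t = 0.0791 * 5 = 0.3955
e^(0.3955) = 1.485127
FV = $22,600.00 * 1.485127 = $33,563.86

$33,563.86


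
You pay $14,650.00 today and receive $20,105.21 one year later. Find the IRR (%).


Formula: IRR = C1/C0 - 1
Substituting: IRR = $20,105.21 / $14,650.00 - 1
Ratio: 1.372369 - 1 = 0.372369
IRR = 37.2369%

37.2369%


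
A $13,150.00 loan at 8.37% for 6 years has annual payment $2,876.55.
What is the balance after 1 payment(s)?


Formula: Balance = PV*(1+r)^k - PMT*((1+r)^k - 1)/r
Growth: (1 + 0.0837)^1 = 1.0837
Accumulated factor: ((1+r)^k - 1)/r = 1.0
Balance = $13,150.00 * 1.0837 - $2,876.55 * 1.0
Balance = $11,374.11

$11,374.11


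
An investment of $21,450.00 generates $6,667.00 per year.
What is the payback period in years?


Formula: Payback = investment / annual cash flow
Substituting: Payback = $21,450.00 / $6,667.00
Payback = 3.2173 years

3.2173 years


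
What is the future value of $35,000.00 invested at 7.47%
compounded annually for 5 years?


Formula: FV = P * (1 + r)^n
Substituting: FV = $35,000.00 * (1 + 0.0747)^5
Growth factor: (1.0747)^5 = 1.433627
FV = $35,000.00 * 1.433627 = $50,176.95

$50,176.95


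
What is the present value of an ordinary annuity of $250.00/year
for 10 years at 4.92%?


Formula: PV = PMT * (1 - (1+r)^(-n)) / r
Discount factor: (1 + 0.0492)^(-10) = 0.61861
Bracket: 1 - 0.61861 = 0.38139
PV = $250.00 * 0.38139 / 0.0492 = $1,937.96

$1,937.96


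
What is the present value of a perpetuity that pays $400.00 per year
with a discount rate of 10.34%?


Formula: PV = C / r
Substituting: PV = $400.00 / 0.1034
PV = $3,868.47

$3,868.47


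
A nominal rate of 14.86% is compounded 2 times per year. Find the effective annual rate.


Formula: EAR = (1 + r/m)^m - 1
Period rate: r/m = 0.1486 / 2 = 0.0743
Compounding: (1 + 0.0743)^2 = 1.15412
EAR = 1.15412 - 1 = 0.15412

0.15412


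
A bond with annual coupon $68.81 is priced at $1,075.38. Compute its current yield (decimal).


Formula: Current yield = annual coupon / price
Substituting: CY = $68.81 / $1,075.38
CY = 0.063987

0.063987


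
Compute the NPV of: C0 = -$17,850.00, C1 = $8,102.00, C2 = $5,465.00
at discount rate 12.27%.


Formula: NPV = C0 + C1/(1+r) + C2/(1+r)^2
Discount C1: $8,102.00 / (1 + 0.1227) = $7,216.53
Discount C2: $5,465.00 / (1 + 0.1227)^2 = $4,335.73
NPV = -$17,850.00 + $7,216.53 + $4,335.73 = -$6,297.73

-$6,297.73


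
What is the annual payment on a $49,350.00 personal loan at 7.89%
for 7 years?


Formula: PMT = PV * r / (1 - (1+r)^(-n))
Denominator: 1 - (1 + 0.0789)^(-7) = 0.412333
Numerator: $49,350.00 * 0.0789 = 3893.715
PMT = 3893.715 / 0.412333 = $9,443.14

$9,443.14


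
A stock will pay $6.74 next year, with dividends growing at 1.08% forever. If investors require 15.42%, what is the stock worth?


Formula: P = D1 / (r - g)
Spread: r - g = 0.1542 - 0.0108 = 0.1434
Substituting: P = $6.74 / 0.1434
P = $47.00

$47.00


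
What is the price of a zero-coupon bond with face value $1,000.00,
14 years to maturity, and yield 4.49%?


Formula: Price = FV / (1 + r)^n
Substituting: Price = $1,000.00 / (1 + 0.0449)^14
Discount factor: (1.0449)^14 = 1.849465
Price = $1,000.00 / 1.849465 = $540.70

$540.70


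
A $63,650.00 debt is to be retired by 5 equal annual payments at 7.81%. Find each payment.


Formula: PMT = PV * r / (1 - (1+r)^(-n))
Denominator: 1 - (1 + 0.0781)^(-5) = 0.313398
Numerator: $63,650.00 * 0.0781 = 4971.065
PMT = 4971.065 / 0.313398 = $15,861.80

$15,861.80


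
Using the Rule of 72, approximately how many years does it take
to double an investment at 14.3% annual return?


Formula: Years ≈ 72 / r
Substituting: Years ≈ 72 / 14.3
Years ≈ 5.0

5.0 years


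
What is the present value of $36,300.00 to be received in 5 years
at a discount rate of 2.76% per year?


Formula: PV = FV / (1 + r)^n
Substituting: PV = $36,300.00 / (1 + 0.0276)^5
Discount factor: (1.0276)^5 = 1.145831
PV = $36,300.00 / 1.145831 = $31,680.07

$31,680.07


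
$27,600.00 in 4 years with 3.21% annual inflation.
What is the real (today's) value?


Formula: Real value = nominal / (1 + inflation)^years
Price level: (1 + 0.0321)^4 = 1.134716
Real value = $27,600.00 / 1.134716 = $24,323.27

$24,323.27


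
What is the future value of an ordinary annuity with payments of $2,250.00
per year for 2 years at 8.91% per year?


Formula: FV = PMT * ((1+r)^n - 1) / r
Growth factor: (1 + 0.0891)^2 = 1.186139
Numerator: 1.186139 - 1 = 0.186139
FV = $2,250.00 * 0.186139 / 0.0891 = $4,700.48

$4,700.48


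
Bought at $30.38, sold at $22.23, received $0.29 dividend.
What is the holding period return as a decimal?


Formula: HPR = (P1 - P0 + D) / P0
Gain: $22.23 - $30.38 + $0.29 = -$7.86
HPR = -$7.86 / $30.38 = -0.2587

-0.2587


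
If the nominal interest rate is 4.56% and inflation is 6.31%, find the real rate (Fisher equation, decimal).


Formula: (1 + r_real) = (1 + r_nom) / (1 + inflation)
Substituting: (1 + r_real) = 1.0456 / 1.0631
(1 + r_real) = 0.983539
r_real = 0.983539 - 1 = -0.016461

-0.016461


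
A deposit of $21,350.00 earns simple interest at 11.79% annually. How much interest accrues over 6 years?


Formula: I = P * r * t
Substituting: I = $21,350.00 * 0.1179 * 6
Step: I = $21,350.00 * 0.7074
I = $15,102.99

$15,102.99


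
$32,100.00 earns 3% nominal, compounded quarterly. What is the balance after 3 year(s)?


Formula: FV = P * (1 + r/m)^(m*t)
Period rate: r/m = 0.03 / 4 = 0.0075
Total periods: m*t = 4 * 3 = 12
Growth factor: (1 + 0.0075)^12 = 1.093807
FV = $32,100.00 * 1.093807 = $35,111.20

$35,111.20


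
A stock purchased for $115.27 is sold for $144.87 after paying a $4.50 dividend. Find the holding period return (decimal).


Formula: HPR = (P1 - P0 + D) / P0
Gain: $144.87 - $115.27 + $4.50 = $34.10
HPR = $34.10 / $115.27 = 0.2958

0.2958


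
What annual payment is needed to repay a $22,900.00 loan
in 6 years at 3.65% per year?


Formula: PMT = PV * r / (1 - (1+r)^(-n))
Denominator: 1 - (1 + 0.0365)^(-6) = 0.193538
Numerator: $22,900.00 * 0.0365 = 835.85
PMT = 835.85 / 0.193538 = $4,318.80

$4,318.80


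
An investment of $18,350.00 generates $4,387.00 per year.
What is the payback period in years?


Formula: Payback = investment / annual cash flow
Substituting: Payback = $18,350.00 / $4,387.00
Payback = 4.1828 years

4.1828 years


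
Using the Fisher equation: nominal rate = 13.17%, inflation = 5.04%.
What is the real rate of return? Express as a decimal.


Formula: (1 + r_real) = (1 + r_nom) / (1 + inflation)
Substituting: (1 + r_real) = 1.1317 / 1.0504
(1 + r_real) = 1.077399
r_real = 1.077399 - 1 = 0.077399

0.077399


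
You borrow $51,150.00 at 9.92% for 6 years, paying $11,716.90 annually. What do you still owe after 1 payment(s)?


Formula: Balance = PV*(1+r)^k - PMT*((1+r)^k - 1)/r
Growth: (1 + 0.0992)^1 = 1.0992
Accumulated factor: ((1+r)^k - 1)/r = 1.0
Balance = $51,150.00 * 1.0992 - $11,716.90 * 1.0
Balance = $44,507.18

$44,507.18


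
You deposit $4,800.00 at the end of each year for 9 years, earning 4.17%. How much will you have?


Formula: FV = PMT * ((1+r)^n - 1) / r
Growth factor: (1 + 0.0417)^9 = 1.444388
Numerator: 1.444388 - 1 = 0.444388
FV = $4,800.00 * 0.444388 / 0.0417 = $51,152.62

$51,152.62


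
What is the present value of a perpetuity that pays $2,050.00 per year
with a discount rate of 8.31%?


Formula: PV = C / r
Substituting: PV = $2,050.00 / 0.0831
PV = $24,669.07

$24,669.07


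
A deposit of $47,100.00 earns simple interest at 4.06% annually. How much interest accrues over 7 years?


Formula: I = P * r * t
Substituting: I = $47,100.00 * 0.0406 * 7
Step: I = $47,100.00 * 0.2842
I = $13,385.82

$13,385.82


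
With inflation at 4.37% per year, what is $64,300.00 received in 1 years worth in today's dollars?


Formula: Real value = nominal / (1 + inflation)^years
Price level: (1 + 0.0437)^1 = 1.0437
Real value = $64,300.00 / 1.0437 = $61,607.74

$61,607.74


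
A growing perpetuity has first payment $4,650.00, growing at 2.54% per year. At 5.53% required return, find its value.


Formula: PV = C / (r - g)
Spread: r - g = 0.0553 - 0.0254 = 0.0299
Substituting: PV = $4,650.00 / 0.0299
PV = $155,518.39

$155,518.39


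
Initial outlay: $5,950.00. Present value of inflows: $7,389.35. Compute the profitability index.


Formula: PI = PV(cash flows) / initial investment
Substituting: PI = $7,389.35 / $5,950.00
PI = 1.2419

1.2419


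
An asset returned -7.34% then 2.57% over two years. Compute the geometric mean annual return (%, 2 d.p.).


Formula: Geometric mean = ((1+r1)*(1+r2))^(1/2) - 1
Product: (1 + -0.0734) * (1 + 0.0257) = 0.9266 * 1.0257 = 0.950414
Square root: 0.950414^0.5 = 0.974892
Geometric mean = 0.974892 - 1 = -0.025108
As percentage: -2.51%

-2.51%


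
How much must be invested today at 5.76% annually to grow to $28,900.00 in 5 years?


Formula: PV = FV / (1 + r)^n
Substituting: PV = $28,900.00 / (1 + 0.0576)^5
Discount factor: (1.0576)^5 = 1.323144
PV = $28,900.00 / 1.323144 = $21,841.91

$21,841.91


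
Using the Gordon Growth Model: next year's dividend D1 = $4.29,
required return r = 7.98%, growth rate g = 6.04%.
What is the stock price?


Formula: P = D1 / (r - g)
Spread: r - g = 0.0798 - 0.0604 = 0.0194
Substituting: P = $4.29 / 0.0194
P = $221.13

$221.13


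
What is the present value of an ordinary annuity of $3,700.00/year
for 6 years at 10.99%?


Formula: PV = PMT * (1 - (1+r)^(-n)) / r
Discount factor: (1 + 0.1099)^(-6) = 0.53493
Bracket: 1 - 0.53493 = 0.46507
PV = $3,700.00 * 0.46507 / 0.1099 = $15,657.50

$15,657.50


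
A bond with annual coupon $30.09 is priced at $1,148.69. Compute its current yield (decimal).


Formula: Current yield = annual coupon / price
Substituting: CY = $30.09 / $1,148.69
CY = 0.026195

0.026195


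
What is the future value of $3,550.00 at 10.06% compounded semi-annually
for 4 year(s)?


Formula: FV = P * (1 + r/m)^(m*t)
Period rate: r/m = 0.1006 / 2 = 0.0503
Total periods: m*t = 2 * 4 = 8
Growth factor: (1 + 0.0503)^8 = 1.480836
FV = $3,550.00 * 1.480836 = $5,256.97

$5,256.97


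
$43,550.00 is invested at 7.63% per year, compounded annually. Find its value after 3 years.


Formula: FV = P * (1 + r)^n
Substituting: FV = $43,550.00 * (1 + 0.0763)^3
Growth factor: (1.0763)^3 = 1.246809
FV = $43,550.00 * 1.246809 = $54,298.54

$54,298.54


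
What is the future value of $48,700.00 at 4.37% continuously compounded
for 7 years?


Formula: FV = P * e^(r*t)
Exponent: r*t = 0.0437 * 7 = 0.3059
e^(0.3059) = 1.357847
FV = $48,700.00 * 1.357847 = $66,127.13

$66,127.13


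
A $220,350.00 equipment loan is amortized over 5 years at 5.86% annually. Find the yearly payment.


Formula: PMT = PV * r / (1 - (1+r)^(-n))
Denominator: 1 - (1 + 0.0586)^(-5) = 0.247787
Numerator: $220,350.00 * 0.0586 = 12912.51
PMT = 12912.51 / 0.247787 = $52,111.23

$52,111.23


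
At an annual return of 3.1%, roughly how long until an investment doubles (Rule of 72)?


Formula: Years ≈ 72 / r
Substituting: Years ≈ 72 / 3.1
Years ≈ 23.2

23.2 years


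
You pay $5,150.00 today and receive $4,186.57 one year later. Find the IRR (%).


Formula: IRR = C1/C0 - 1
Substituting: IRR = $4,186.57 / $5,150.00 - 1
Ratio: 0.812926 - 1 = -0.187074
IRR = -18.7074%

-18.7074%


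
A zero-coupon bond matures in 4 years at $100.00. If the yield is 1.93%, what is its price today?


Formula: Price = FV / (1 + r)^n
Substituting: Price = $100.00 / (1 + 0.0193)^4
Discount factor: (1.0193)^4 = 1.079464
Price = $100.00 / 1.079464 = $92.64

$92.64


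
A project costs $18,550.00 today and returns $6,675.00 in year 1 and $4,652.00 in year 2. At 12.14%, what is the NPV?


Formula: NPV = C0 + C1/(1+r) + C2/(1+r)^2
Discount C1: $6,675.00 / (1 + 0.1214) = $5,952.38
Discount C2: $4,652.00 / (1 + 0.1214)^2 = $3,699.29
NPV = -$18,550.00 + $5,952.38 + $3,699.29 = -$8,898.33

-$8,898.33


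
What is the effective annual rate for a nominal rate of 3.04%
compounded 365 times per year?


Formula: EAR = (1 + r/m)^m - 1
Period rate: r/m = 0.0304 / 365 = 8.3e-05
Compounding: (1 + 8.3e-05)^365 = 1.030865
EAR = 1.030865 - 1 = 0.030865

0.030865


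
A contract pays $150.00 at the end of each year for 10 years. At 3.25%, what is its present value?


Formula: PV = PMT * (1 - (1+r)^(-n)) / r
Discount factor: (1 + 0.0325)^(-10) = 0.726272
Bracket: 1 - 0.726272 = 0.273728
PV = $150.00 * 0.273728 / 0.0325 = $1,263.36

$1,263.36


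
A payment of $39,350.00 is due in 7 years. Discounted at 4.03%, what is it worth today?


Formula: PV = FV / (1 + r)^n
Substituting: PV = $39,350.00 / (1 + 0.0403)^7
Discount factor: (1.0403)^7 = 1.318591
PV = $39,350.00 / 1.318591 = $29,842.45

$29,842.45


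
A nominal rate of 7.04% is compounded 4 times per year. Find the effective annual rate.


Formula: EAR = (1 + r/m)^m - 1
Period rate: r/m = 0.0704 / 4 = 0.0176
Compounding: (1 + 0.0176)^4 = 1.07228
EAR = 1.07228 - 1 = 0.07228

0.07228


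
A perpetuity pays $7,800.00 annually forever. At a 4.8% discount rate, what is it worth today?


Formula: PV = C / r
Substituting: PV = $7,800.00 / 0.048
PV = $162,500.00

$162,500.00


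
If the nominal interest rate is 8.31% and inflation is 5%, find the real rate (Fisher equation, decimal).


Formula: (1 + r_real) = (1 + r_nom) / (1 + inflation)
Substituting: (1 + r_real) = 1.0831 / 1.05
(1 + r_real) = 1.031524
r_real = 1.031524 - 1 = 0.031524

0.031524


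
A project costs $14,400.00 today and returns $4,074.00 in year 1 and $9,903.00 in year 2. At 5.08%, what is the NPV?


Formula: NPV = C0 + C1/(1+r) + C2/(1+r)^2
Discount C1: $4,074.00 / (1 + 0.0508) = $3,877.05
Discount C2: $9,903.00 / (1 + 0.0508)^2 = $8,968.64
NPV = -$14,400.00 + $3,877.05 + $8,968.64 = -$1,554.31

-$1,554.31


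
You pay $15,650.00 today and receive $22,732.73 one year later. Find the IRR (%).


Formula: IRR = C1/C0 - 1
Substituting: IRR = $22,732.73 / $15,650.00 - 1
Ratio: 1.452571 - 1 = 0.452571
IRR = 45.2571%

45.2571%


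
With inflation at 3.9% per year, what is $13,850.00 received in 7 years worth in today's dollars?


Formula: Real value = nominal / (1 + inflation)^years
Price level: (1 + 0.039)^7 = 1.3071
Real value = $13,850.00 / 1.3071 = $10,595.98

$10,595.98


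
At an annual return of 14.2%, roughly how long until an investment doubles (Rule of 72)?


Formula: Years ≈ 72 / r
Substituting: Years ≈ 72 / 14.2
Years ≈ 5.1

5.1 years


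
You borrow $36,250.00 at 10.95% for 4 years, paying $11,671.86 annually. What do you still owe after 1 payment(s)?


Formula: Balance = PV*(1+r)^k - PMT*((1+r)^k - 1)/r
Growth: (1 + 0.1095)^1 = 1.1095
Accumulated factor: ((1+r)^k - 1)/r = 1.0
Balance = $36,250.00 * 1.1095 - $11,671.86 * 1.0
Balance = $28,547.52

$28,547.52


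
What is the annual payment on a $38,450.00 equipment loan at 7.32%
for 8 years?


Formula: PMT = PV * r / (1 - (1+r)^(-n))
Denominator: 1 - (1 + 0.0732)^(-8) = 0.43173
Numerator: $38,450.00 * 0.0732 = 2814.54
PMT = 2814.54 / 0.43173 = $6,519.21

$6,519.21


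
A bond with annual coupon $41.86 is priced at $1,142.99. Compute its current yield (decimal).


Formula: Current yield = annual coupon / price
Substituting: CY = $41.86 / $1,142.99
CY = 0.036623

0.036623


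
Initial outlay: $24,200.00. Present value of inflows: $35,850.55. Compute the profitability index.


Formula: PI = PV(cash flows) / initial investment
Substituting: PI = $35,850.55 / $24,200.00
PI = 1.4814

1.4814


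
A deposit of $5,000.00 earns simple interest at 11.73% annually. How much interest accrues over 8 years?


Formula: I = P * r * t
Substituting: I = $5,000.00 * 0.1173 * 8
Step: I = $5,000.00 * 0.9384
I = $4,692.00

$4,692.00


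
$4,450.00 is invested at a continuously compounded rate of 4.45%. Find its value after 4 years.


Formula: FV = P * e^(r*t)
Exponent: r*t = 0.0445 * 4 = 0.178
e^(0.178) = 1.194825
FV = $4,450.00 * 1.194825 = $5,316.97

$5,316.97


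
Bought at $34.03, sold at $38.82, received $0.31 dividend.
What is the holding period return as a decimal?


Formula: HPR = (P1 - P0 + D) / P0
Gain: $38.82 - $34.03 + $0.31 = $5.10
HPR = $5.10 / $34.03 = 0.1499

0.1499


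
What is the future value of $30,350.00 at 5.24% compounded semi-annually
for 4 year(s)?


Formula: FV = P * (1 + r/m)^(m*t)
Period rate: r/m = 0.0524 / 2 = 0.0262
Total periods: m*t = 2 * 4 = 8
Growth factor: (1 + 0.0262)^8 = 1.229861
FV = $30,350.00 * 1.229861 = $37,326.29

$37,326.29


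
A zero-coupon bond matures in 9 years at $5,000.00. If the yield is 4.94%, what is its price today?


Formula: Price = FV / (1 + r)^n
Substituting: Price = $5,000.00 / (1 + 0.0494)^9
Discount factor: (1.0494)^9 = 1.543368
Price = $5,000.00 / 1.543368 = $3,239.67

$3,239.67


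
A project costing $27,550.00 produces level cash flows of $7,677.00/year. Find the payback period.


Formula: Payback = investment / annual cash flow
Substituting: Payback = $27,550.00 / $7,677.00
Payback = 3.5886 years

3.5886 years


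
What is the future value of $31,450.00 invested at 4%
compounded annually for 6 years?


Formula: FV = P * (1 + r)^n
Substituting: FV = $31,450.00 * (1 + 0.04)^6
Growth factor: (1.04)^6 = 1.265319
FV = $31,450.00 * 1.265319 = $39,794.28

$39,794.28


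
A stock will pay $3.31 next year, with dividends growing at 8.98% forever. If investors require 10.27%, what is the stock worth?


Formula: P = D1 / (r - g)
Spread: r - g = 0.1027 - 0.0898 = 0.0129
Substituting: P = $3.31 / 0.0129
P = $256.59

$256.59


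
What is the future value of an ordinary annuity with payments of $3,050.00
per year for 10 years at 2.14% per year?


Formula: FV = PMT * ((1+r)^n - 1) / r
Growth factor: (1 + 0.0214)^10 = 1.235829
Numerator: 1.235829 - 1 = 0.235829
FV = $3,050.00 * 0.235829 / 0.0214 = $33,611.20

$33,611.20


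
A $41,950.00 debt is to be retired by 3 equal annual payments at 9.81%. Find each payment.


Formula: PMT = PV * r / (1 - (1+r)^(-n))
Denominator: 1 - (1 + 0.0981)^(-3) = 0.244779
Numerator: $41,950.00 * 0.0981 = 4115.295
PMT = 4115.295 / 0.244779 = $16,812.32

$16,812.32


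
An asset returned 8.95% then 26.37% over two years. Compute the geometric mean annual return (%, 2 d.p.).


Formula: Geometric mean = ((1+r1)*(1+r2))^(1/2) - 1
Product: (1 + 0.0895) * (1 + 0.2637) = 1.0895 * 1.2637 = 1.376801
Square root: 1.376801^0.5 = 1.173372
Geometric mean = 1.173372 - 1 = 0.173372
As percentage: 17.34%

17.34%


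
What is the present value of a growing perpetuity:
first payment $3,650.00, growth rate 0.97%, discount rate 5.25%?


Formula: PV = C / (r - g)
Spread: r - g = 0.0525 - 0.0097 = 0.0428
Substituting: PV = $3,650.00 / 0.0428
PV = $85,280.37

$85,280.37


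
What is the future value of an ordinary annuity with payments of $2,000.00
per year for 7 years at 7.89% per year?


Formula: FV = PMT * ((1+r)^n - 1) / r
Growth factor: (1 + 0.0789)^7 = 1.701643
Numerator: 1.701643 - 1 = 0.701643
FV = $2,000.00 * 0.701643 / 0.0789 = $17,785.62

$17,785.62


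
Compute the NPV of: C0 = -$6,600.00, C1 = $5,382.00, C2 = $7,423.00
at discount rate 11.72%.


Formula: NPV = C0 + C1/(1+r) + C2/(1+r)^2
Discount C1: $5,382.00 / (1 + 0.1172) = $4,817.40
Discount C2: $7,423.00 / (1 + 0.1172)^2 = $5,947.27
NPV = -$6,600.00 + $4,817.40 + $5,947.27 = $4,164.67

$4,164.67


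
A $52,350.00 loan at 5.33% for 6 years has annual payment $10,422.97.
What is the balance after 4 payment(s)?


Formula: Balance = PV*(1+r)^k - PMT*((1+r)^k - 1)/r
Growth: (1 + 0.0533)^4 = 1.230859
Accumulated factor: ((1+r)^k - 1)/r = 4.331315
Balance = $52,350.00 * 1.230859 - $10,422.97 * 4.331315
Balance = $19,290.31

$19,290.31


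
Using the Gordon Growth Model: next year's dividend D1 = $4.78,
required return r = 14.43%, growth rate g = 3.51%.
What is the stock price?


Formula: P = D1 / (r - g)
Spread: r - g = 0.1443 - 0.0351 = 0.1092
Substituting: P = $4.78 / 0.1092
P = $43.77

$43.77


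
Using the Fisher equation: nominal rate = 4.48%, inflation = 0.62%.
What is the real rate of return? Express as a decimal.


Formula: (1 + r_real) = (1 + r_nom) / (1 + inflation)
Substituting: (1 + r_real) = 1.0448 / 1.0062
(1 + r_real) = 1.038362
r_real = 1.038362 - 1 = 0.038362

0.038362


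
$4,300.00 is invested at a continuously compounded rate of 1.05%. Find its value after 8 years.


Formula: FV = P * e^(r*t)
Exponent: r*t = 0.0105 * 8 = 0.084
e^(0.084) = 1.087629
FV = $4,300.00 * 1.087629 = $4,676.80

$4,676.80


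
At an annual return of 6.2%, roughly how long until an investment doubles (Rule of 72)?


Formula: Years ≈ 72 / r
Substituting: Years ≈ 72 / 6.2
Years ≈ 11.6

11.6 years


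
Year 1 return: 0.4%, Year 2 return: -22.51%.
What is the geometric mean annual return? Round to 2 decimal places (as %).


Formula: Geometric mean = ((1+r1)*(1+r2))^(1/2) - 1
Product: (1 + 0.004) * (1 + -0.2251) = 1.004 * 0.7749 = 0.778
Square root: 0.778^0.5 = 0.882043
Geometric mean = 0.882043 - 1 = -0.117957
As percentage: -11.80%

-11.80%


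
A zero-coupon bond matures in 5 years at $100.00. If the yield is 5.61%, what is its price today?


Formula: Price = FV / (1 + r)^n
Substituting: Price = $100.00 / (1 + 0.0561)^5
Discount factor: (1.0561)^5 = 1.313788
Price = $100.00 / 1.313788 = $76.12

$76.12


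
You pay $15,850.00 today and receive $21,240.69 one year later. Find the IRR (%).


Formula: IRR = C1/C0 - 1
Substituting: IRR = $21,240.69 / $15,850.00 - 1
Ratio: 1.340107 - 1 = 0.340107
IRR = 34.0107%

34.0107%


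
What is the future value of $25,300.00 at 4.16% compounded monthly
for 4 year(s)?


Formula: FV = P * (1 + r/m)^(m*t)
Period rate: r/m = 0.0416 / 12 = 0.003467
Total periods: m*t = 12 * 4 = 48
Growth factor: (1 + 0.003467)^48 = 1.180706
FV = $25,300.00 * 1.180706 = $29,871.85

$29,871.85


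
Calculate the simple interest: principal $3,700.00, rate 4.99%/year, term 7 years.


Formula: I = P * r * t
Substituting: I = $3,700.00 * 0.0499 * 7
Step: I = $3,700.00 * 0.3493
I = $1,292.41

$1,292.41


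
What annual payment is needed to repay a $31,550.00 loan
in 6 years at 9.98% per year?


Formula: PMT = PV * r / (1 - (1+r)^(-n))
Denominator: 1 - (1 + 0.0998)^(-6) = 0.43491
Numerator: $31,550.00 * 0.0998 = 3148.69
PMT = 3148.69 / 0.43491 = $7,239.87

$7,239.87


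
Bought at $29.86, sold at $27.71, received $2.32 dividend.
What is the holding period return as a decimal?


Formula: HPR = (P1 - P0 + D) / P0
Gain: $27.71 - $29.86 + $2.32 = $0.17
HPR = $0.17 / $29.86 = 0.0057

0.0057


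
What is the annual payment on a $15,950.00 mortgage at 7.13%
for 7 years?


Formula: PMT = PV * r / (1 - (1+r)^(-n))
Denominator: 1 - (1 + 0.0713)^(-7) = 0.382521
Numerator: $15,950.00 * 0.0713 = 1137.235
PMT = 1137.235 / 0.382521 = $2,973.00

$2,973.00


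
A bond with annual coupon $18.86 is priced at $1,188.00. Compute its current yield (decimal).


Formula: Current yield = annual coupon / price
Substituting: CY = $18.86 / $1,188.00
CY = 0.015875

0.015875


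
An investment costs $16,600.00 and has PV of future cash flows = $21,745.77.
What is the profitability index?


Formula: PI = PV(cash flows) / initial investment
Substituting: PI = $21,745.77 / $16,600.00
PI = 1.31

1.31


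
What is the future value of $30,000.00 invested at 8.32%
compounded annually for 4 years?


Formula: FV = P * (1 + r)^n
Substituting: FV = $30,000.00 * (1 + 0.0832)^4
Growth factor: (1.0832)^4 = 1.376685
FV = $30,000.00 * 1.376685 = $41,300.55

$41,300.55


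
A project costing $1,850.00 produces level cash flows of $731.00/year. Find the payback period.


Formula: Payback = investment / annual cash flow
Substituting: Payback = $1,850.00 / $731.00
Payback = 2.5308 years

2.5308 years


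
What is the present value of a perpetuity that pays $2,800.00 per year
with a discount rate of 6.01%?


Formula: PV = C / r
Substituting: PV = $2,800.00 / 0.0601
PV = $46,589.02

$46,589.02


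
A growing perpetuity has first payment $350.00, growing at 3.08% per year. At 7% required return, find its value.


Formula: PV = C / (r - g)
Spread: r - g = 0.07 - 0.0308 = 0.0392
Substituting: PV = $350.00 / 0.0392
PV = $8,928.57

$8,928.57


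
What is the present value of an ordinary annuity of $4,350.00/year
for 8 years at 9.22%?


Formula: PV = PMT * (1 - (1+r)^(-n)) / r
Discount factor: (1 + 0.0922)^(-8) = 0.493836
Bracket: 1 - 0.493836 = 0.506164
PV = $4,350.00 * 0.506164 / 0.0922 = $23,880.85

$23,880.85


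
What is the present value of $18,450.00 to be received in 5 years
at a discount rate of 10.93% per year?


Formula: PV = FV / (1 + r)^n
Substituting: PV = $18,450.00 / (1 + 0.1093)^5
Discount factor: (1.1093)^5 = 1.679752
PV = $18,450.00 / 1.679752 = $10,983.77

$10,983.77


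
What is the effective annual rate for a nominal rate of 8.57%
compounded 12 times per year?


Formula: EAR = (1 + r/m)^m - 1
Period rate: r/m = 0.0857 / 12 = 0.007142
Compounding: (1 + 0.007142)^12 = 1.089148
EAR = 1.089148 - 1 = 0.089148

0.089148


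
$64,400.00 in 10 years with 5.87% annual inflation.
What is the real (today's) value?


Formula: Real value = nominal / (1 + inflation)^years
Price level: (1 + 0.0587)^10 = 1.769005
Real value = $64,400.00 / 1.769005 = $36,404.64

$36,404.64


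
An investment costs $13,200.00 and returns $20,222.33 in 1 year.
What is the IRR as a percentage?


Formula: IRR = C1/C0 - 1
Substituting: IRR = $20,222.33 / $13,200.00 - 1
Ratio: 1.531995 - 1 = 0.531995
IRR = 53.1995%

53.1995%


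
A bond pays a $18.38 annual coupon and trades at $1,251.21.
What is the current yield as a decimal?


Formula: Current yield = annual coupon / price
Substituting: CY = $18.38 / $1,251.21
CY = 0.01469

0.01469


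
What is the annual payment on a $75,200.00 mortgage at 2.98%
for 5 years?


Formula: PMT = PV * r / (1 - (1+r)^(-n))
Denominator: 1 - (1 + 0.0298)^(-5) = 0.136553
Numerator: $75,200.00 * 0.0298 = 2240.96
PMT = 2240.96 / 0.136553 = $16,410.89

$16,410.89


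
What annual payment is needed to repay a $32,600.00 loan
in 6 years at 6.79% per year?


Formula: PMT = PV * r / (1 - (1+r)^(-n))
Denominator: 1 - (1 + 0.0679)^(-6) = 0.325757
Numerator: $32,600.00 * 0.0679 = 2213.54
PMT = 2213.54 / 0.325757 = $6,795.07

$6,795.07


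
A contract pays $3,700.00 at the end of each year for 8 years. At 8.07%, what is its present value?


Formula: PV = PMT * (1 - (1+r)^(-n)) / r
Discount factor: (1 + 0.0807)^(-8) = 0.537476
Bracket: 1 - 0.537476 = 0.462524
PV = $3,700.00 * 0.462524 / 0.0807 = $21,206.20

$21,206.20


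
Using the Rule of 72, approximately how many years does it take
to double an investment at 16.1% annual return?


Formula: Years ≈ 72 / r
Substituting: Years ≈ 72 / 16.1
Years ≈ 4.5

4.5 years


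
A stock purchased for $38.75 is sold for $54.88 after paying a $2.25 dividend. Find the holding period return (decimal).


Formula: HPR = (P1 - P0 + D) / P0
Gain: $54.88 - $38.75 + $2.25 = $18.38
HPR = $18.38 / $38.75 = 0.4743

0.4743


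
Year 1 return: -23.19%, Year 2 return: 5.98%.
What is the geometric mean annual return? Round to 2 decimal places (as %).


Formula: Geometric mean = ((1+r1)*(1+r2))^(1/2) - 1
Product: (1 + -0.2319) * (1 + 0.0598) = 0.7681 * 1.0598 = 0.814032
Square root: 0.814032^0.5 = 0.902237
Geometric mean = 0.902237 - 1 = -0.097763
As percentage: -9.78%

-9.78%


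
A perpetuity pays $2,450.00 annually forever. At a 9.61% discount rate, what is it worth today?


Formula: PV = C / r
Substituting: PV = $2,450.00 / 0.0961
PV = $25,494.28

$25,494.28


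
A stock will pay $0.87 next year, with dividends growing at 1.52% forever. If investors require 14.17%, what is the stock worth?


Formula: P = D1 / (r - g)
Spread: r - g = 0.1417 - 0.0152 = 0.1265
Substituting: P = $0.87 / 0.1265
P = $6.88

$6.88


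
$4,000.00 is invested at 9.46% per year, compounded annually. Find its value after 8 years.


Formula: FV = P * (1 + r)^n
Substituting: FV = $4,000.00 * (1 + 0.0946)^8
Growth factor: (1.0946)^8 = 2.060837
FV = $4,000.00 * 2.060837 = $8,243.35

$8,243.35


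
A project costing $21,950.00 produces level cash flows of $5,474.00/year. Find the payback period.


Formula: Payback = investment / annual cash flow
Substituting: Payback = $21,950.00 / $5,474.00
Payback = 4.0099 years

4.0099 years


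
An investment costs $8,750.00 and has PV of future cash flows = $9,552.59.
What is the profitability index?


Formula: PI = PV(cash flows) / initial investment
Substituting: PI = $9,552.59 / $8,750.00
PI = 1.0917

1.0917


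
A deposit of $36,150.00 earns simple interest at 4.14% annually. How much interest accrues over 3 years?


Formula: I = P * r * t
Substituting: I = $36,150.00 * 0.0414 * 3
Step: I = $36,150.00 * 0.1242
I = $4,489.83

$4,489.83


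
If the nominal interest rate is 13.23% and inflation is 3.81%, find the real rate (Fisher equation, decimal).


Formula: (1 + r_real) = (1 + r_nom) / (1 + inflation)
Substituting: (1 + r_real) = 1.1323 / 1.0381
(1 + r_real) = 1.090743
r_real = 1.090743 - 1 = 0.090743

0.090743


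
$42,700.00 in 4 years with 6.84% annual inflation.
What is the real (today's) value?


Formula: Real value = nominal / (1 + inflation)^years
Price level: (1 + 0.0684)^4 = 1.302973
Real value = $42,700.00 / 1.302973 = $32,771.20

$32,771.20


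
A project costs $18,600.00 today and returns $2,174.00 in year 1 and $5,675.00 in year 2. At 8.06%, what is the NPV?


Formula: NPV = C0 + C1/(1+r) + C2/(1+r)^2
Discount C1: $2,174.00 / (1 + 0.0806) = $2,011.85
Discount C2: $5,675.00 / (1 + 0.0806)^2 = $4,860.00
NPV = -$18,600.00 + $2,011.85 + $4,860.00 = -$11,728.16

-$11,728.16


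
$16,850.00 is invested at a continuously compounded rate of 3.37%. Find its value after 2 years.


Formula: FV = P * e^(r*t)
Exponent: r*t = 0.0337 * 2 = 0.0674
e^(0.0674) = 1.069723
FV = $16,850.00 * 1.069723 = $18,024.84

$18,024.84


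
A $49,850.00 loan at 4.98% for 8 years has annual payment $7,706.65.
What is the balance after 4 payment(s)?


Formula: Balance = PV*(1+r)^k - PMT*((1+r)^k - 1)/r
Growth: (1 + 0.0498)^4 = 1.21458
Accumulated factor: ((1+r)^k - 1)/r = 4.308844
Balance = $49,850.00 * 1.21458 - $7,706.65 * 4.308844
Balance = $27,340.08

$27,340.08


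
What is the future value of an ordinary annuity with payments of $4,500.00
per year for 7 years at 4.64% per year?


Formula: FV = PMT * ((1+r)^n - 1) / r
Growth factor: (1 + 0.0464)^7 = 1.373675
Numerator: 1.373675 - 1 = 0.373675
FV = $4,500.00 * 0.373675 / 0.0464 = $36,240.07

$36,240.07


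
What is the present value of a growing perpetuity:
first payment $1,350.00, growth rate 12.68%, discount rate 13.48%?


Formula: PV = C / (r - g)
Spread: r - g = 0.1348 - 0.1268 = 0.008
Substituting: PV = $1,350.00 / 0.008
PV = $168,750.00

$168,750.00


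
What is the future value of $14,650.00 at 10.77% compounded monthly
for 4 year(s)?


Formula: FV = P * (1 + r/m)^(m*t)
Period rate: r/m = 0.1077 / 12 = 0.008975
Total periods: m*t = 12 * 4 = 48
Growth factor: (1 + 0.008975)^48 = 1.535534
FV = $14,650.00 * 1.535534 = $22,495.57

$22,495.57


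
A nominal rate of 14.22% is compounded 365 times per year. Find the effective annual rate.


Formula: EAR = (1 + r/m)^m - 1
Period rate: r/m = 0.1422 / 365 = 0.00039
Compounding: (1 + 0.00039)^365 = 1.152775
EAR = 1.152775 - 1 = 0.152775

0.152775


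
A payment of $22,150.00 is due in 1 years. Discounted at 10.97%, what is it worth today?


Formula: PV = FV / (1 + r)^n
Substituting: PV = $22,150.00 / (1 + 0.1097)^1
Discount factor: (1.1097)^1 = 1.1097
PV = $22,150.00 / 1.1097 = $19,960.35

$19,960.35


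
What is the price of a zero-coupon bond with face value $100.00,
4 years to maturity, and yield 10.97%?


Formula: Price = FV / (1 + r)^n
Substituting: Price = $100.00 / (1 + 0.1097)^4
Discount factor: (1.1097)^4 = 1.51643
Price = $100.00 / 1.51643 = $65.94

$65.94


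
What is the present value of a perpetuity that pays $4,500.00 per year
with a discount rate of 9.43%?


Formula: PV = C / r
Substituting: PV = $4,500.00 / 0.0943
PV = $47,720.04

$47,720.04


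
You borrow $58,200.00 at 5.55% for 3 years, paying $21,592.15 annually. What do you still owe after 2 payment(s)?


Formula: Balance = PV*(1+r)^k - PMT*((1+r)^k - 1)/r
Growth: (1 + 0.0555)^2 = 1.11408
Accumulated factor: ((1+r)^k - 1)/r = 2.0555
Balance = $58,200.00 * 1.11408 - $21,592.15 * 2.0555
Balance = $20,456.81

$20,456.81


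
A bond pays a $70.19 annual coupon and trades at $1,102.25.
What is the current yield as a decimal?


Formula: Current yield = annual coupon / price
Substituting: CY = $70.19 / $1,102.25
CY = 0.063679

0.063679


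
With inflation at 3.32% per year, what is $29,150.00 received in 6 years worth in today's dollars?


Formula: Real value = nominal / (1 + inflation)^years
Price level: (1 + 0.0332)^6 = 1.216484
Real value = $29,150.00 / 1.216484 = $23,962.50

$23,962.50


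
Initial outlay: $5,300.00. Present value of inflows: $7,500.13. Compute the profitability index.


Formula: PI = PV(cash flows) / initial investment
Substituting: PI = $7,500.13 / $5,300.00
PI = 1.4151

1.4151


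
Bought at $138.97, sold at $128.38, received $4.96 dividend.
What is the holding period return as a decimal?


Formula: HPR = (P1 - P0 + D) / P0
Gain: $128.38 - $138.97 + $4.96 = -$5.63
HPR = -$5.63 / $138.97 = -0.0405

-0.0405


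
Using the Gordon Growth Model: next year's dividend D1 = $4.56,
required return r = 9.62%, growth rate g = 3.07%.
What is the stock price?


Formula: P = D1 / (r - g)
Spread: r - g = 0.0962 - 0.0307 = 0.0655
Substituting: P = $4.56 / 0.0655
P = $69.62

$69.62


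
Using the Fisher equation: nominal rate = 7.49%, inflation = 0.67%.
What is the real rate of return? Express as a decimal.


Formula: (1 + r_real) = (1 + r_nom) / (1 + inflation)
Substituting: (1 + r_real) = 1.0749 / 1.0067
(1 + r_real) = 1.067746
r_real = 1.067746 - 1 = 0.067746

0.067746


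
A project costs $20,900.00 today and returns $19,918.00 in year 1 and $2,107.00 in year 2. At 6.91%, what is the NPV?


Formula: NPV = C0 + C1/(1+r) + C2/(1+r)^2
Discount C1: $19,918.00 / (1 + 0.0691) = $18,630.62
Discount C2: $2,107.00 / (1 + 0.0691)^2 = $1,843.44
NPV = -$20,900.00 + $18,630.62 + $1,843.44 = -$425.94

-$425.94
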